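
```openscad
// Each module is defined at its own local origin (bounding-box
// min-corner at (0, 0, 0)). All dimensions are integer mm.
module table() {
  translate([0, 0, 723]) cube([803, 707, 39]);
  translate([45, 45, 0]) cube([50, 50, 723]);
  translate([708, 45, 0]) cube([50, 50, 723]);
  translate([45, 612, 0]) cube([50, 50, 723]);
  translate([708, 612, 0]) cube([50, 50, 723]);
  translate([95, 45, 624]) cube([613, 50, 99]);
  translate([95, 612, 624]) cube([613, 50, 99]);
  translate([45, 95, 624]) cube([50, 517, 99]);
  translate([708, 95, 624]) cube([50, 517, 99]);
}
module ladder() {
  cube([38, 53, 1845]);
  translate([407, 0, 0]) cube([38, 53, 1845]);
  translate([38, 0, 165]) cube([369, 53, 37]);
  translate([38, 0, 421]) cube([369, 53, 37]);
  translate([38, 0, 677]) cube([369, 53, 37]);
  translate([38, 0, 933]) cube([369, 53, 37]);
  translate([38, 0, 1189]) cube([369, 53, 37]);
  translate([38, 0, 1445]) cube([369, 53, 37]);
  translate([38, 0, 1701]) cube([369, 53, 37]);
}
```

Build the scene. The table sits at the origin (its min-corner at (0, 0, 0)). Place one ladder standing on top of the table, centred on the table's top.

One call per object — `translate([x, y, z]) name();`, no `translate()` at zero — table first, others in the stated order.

table();
translate([179, 327, 762]) ladder();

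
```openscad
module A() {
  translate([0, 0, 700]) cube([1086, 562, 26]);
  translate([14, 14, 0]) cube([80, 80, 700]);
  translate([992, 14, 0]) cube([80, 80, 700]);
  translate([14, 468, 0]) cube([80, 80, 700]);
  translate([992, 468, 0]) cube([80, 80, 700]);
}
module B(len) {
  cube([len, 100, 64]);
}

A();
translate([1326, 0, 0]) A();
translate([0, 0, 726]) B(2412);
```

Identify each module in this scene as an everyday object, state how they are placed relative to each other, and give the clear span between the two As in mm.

Second table starts at x = 1326; first ends at x = 1086; clear span = 1326 − 1086 = 240 mm.

A is a table. B is a beam. A beam spans the tops of two tables. The clear span between the two tables is 240 mm.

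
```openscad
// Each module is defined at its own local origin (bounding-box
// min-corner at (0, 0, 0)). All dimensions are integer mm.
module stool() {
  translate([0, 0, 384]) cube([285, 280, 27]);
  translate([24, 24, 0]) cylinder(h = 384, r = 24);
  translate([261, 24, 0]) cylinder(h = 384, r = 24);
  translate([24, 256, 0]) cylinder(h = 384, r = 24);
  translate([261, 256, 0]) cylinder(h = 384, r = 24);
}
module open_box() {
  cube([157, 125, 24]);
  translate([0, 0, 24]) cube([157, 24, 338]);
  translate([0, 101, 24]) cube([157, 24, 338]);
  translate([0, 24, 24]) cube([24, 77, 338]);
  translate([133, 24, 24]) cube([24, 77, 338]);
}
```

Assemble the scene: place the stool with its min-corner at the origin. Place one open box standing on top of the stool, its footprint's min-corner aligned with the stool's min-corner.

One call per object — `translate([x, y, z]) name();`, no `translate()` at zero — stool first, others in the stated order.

stool();
translate([0, 0, 411]) open_box();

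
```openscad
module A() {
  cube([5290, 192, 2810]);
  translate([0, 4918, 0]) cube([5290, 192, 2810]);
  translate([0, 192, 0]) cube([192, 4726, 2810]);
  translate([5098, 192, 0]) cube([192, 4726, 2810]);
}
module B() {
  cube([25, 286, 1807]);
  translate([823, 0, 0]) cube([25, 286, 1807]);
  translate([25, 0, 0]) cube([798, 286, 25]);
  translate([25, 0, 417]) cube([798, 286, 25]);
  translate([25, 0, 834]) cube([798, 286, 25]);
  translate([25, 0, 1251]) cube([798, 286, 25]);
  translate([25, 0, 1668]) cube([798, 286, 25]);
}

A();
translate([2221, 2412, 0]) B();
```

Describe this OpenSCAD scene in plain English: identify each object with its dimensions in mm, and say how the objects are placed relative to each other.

A is the wall frame of a small rectangular building: four walls, each 2810 mm tall and 192 mm thick, enclosing a footprint 5290 mm (x) by 5110 mm (y) outside-to-outside, with no floor or roof. The front and back walls (the −y and +y sides) span the full width; the two side walls fit between them.

B is a bookshelf 848 mm wide overall, 286 mm deep and 1807 mm tall. The two sides are 25 mm thick vertical panels. 5 horizontal shelves of 25 mm thickness span between the inner faces of the sides; the lowest shelf sits on the floor and shelves are stacked with a clear vertical gap of 392 mm between each pair.

The bookshelf sits inside the house frame, centred.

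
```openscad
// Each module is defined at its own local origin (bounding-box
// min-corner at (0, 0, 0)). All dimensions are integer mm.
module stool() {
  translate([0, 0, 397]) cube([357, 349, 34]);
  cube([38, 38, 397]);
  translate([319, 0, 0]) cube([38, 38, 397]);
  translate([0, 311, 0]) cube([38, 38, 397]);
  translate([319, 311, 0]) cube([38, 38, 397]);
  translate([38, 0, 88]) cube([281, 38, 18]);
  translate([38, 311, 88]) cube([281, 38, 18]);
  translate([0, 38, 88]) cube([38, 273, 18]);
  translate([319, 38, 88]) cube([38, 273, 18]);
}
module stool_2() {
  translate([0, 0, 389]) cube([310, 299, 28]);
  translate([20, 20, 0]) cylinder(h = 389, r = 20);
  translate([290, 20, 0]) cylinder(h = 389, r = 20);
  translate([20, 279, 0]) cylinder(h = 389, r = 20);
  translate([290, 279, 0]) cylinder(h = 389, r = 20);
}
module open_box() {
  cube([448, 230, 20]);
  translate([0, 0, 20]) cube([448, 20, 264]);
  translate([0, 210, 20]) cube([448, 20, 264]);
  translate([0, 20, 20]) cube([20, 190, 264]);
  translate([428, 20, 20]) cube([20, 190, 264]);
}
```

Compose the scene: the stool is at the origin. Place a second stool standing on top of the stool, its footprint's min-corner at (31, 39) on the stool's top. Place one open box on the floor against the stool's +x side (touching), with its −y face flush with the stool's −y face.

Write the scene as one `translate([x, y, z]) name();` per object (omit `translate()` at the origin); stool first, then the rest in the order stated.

stool();
translate([31, 39, 431]) stool_2();
translate([357, 0, 0]) open_box();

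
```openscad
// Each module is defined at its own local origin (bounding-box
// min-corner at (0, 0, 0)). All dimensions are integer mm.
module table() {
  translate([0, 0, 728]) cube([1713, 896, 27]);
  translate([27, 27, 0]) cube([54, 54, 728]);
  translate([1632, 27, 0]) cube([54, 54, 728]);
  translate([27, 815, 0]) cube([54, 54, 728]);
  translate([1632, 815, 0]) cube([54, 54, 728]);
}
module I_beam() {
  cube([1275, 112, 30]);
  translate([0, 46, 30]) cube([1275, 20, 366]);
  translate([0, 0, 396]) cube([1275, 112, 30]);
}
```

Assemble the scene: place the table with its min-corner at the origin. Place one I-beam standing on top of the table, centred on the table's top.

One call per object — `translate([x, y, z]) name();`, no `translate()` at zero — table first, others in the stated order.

table();
translate([219, 392, 755]) I_beam();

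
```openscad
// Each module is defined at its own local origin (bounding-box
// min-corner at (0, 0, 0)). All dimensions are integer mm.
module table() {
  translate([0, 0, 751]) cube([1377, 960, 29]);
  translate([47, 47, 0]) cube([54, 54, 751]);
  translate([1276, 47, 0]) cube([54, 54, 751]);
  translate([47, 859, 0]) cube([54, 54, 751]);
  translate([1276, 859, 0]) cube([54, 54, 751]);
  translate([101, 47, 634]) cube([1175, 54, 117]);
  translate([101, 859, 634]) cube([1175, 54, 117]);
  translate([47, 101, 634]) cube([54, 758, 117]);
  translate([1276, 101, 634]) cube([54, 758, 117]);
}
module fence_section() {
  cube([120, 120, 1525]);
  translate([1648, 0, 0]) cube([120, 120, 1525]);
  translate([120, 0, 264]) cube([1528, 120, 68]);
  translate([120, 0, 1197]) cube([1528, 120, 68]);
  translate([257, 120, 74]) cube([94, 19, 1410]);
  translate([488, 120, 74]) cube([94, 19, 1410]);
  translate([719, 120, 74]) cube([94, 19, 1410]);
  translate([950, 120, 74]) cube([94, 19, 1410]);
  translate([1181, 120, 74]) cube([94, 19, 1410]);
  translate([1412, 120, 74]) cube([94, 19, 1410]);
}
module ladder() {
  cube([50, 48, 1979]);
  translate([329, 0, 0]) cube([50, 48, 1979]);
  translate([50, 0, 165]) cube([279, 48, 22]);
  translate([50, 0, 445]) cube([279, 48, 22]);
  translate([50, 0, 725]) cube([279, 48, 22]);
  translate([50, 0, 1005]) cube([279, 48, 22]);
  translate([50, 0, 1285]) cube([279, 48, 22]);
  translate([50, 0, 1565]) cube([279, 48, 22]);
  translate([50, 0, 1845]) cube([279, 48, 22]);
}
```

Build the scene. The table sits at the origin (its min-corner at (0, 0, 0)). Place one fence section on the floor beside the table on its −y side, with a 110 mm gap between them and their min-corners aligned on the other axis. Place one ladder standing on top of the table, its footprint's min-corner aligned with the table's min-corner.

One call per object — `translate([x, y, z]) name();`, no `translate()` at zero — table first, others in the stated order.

table();
translate([0, -249, 0]) fence_section();
translate([0, 0, 780]) ladder();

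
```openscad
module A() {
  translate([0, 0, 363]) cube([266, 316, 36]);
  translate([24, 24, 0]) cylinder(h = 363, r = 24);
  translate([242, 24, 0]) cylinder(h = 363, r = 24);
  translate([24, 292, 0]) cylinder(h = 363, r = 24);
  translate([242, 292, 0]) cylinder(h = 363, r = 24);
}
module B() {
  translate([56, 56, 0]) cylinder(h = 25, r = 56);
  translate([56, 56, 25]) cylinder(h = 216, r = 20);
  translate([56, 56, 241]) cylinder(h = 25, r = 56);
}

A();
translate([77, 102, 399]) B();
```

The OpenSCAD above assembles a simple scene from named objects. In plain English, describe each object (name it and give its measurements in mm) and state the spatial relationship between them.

A is a simple wooden stool: a rectangular seat 266 mm (x) by 316 mm (y), 36 mm thick, top face at z = 399 mm, on four round legs, each 48 mm in diameter. The legs rest on z = 0, each leg's axis is inset half a diameter from the nearest pair of seat edges (so the leg's bounding box is flush with the corner).

B is a spool: two coaxial disc flanges of radius 56 mm and thickness 25 mm, joined by a core cylinder of radius 20 mm and height 216 mm. The lower flange rests on z = 0 and the three cylinders share a vertical axis.

The spool is on top of the stool, centred.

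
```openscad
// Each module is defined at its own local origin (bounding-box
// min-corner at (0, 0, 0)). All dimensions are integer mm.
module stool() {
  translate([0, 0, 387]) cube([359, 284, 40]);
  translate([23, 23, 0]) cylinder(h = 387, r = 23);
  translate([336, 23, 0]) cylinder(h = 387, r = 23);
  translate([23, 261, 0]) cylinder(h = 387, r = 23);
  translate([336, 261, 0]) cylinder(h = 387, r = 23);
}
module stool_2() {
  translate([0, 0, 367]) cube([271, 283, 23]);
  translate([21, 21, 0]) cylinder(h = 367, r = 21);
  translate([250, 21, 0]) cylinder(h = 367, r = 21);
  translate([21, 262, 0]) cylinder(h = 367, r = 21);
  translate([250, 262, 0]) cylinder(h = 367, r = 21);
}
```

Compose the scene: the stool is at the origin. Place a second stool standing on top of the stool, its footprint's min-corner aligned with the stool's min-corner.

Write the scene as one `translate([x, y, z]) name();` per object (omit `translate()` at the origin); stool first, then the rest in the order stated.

stool();
translate([0, 0, 427]) stool_2();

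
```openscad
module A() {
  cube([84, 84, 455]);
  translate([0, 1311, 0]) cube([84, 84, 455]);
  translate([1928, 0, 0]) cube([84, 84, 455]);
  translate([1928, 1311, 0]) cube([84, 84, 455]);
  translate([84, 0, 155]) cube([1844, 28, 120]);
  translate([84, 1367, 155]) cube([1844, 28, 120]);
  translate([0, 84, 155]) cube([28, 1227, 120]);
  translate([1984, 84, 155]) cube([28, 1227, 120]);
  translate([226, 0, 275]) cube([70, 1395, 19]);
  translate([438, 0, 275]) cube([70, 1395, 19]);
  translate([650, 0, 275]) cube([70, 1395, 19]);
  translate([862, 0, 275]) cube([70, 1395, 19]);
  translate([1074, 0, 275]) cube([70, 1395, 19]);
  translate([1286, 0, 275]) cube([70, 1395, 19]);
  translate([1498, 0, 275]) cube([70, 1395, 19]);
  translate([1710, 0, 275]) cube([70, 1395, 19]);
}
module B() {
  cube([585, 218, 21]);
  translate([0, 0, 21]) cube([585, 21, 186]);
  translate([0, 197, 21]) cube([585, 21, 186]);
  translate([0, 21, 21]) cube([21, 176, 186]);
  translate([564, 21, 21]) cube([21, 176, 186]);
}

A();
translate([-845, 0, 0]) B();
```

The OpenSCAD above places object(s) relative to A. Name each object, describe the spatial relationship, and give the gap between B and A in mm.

A is a bed frame. B is an open box. The open box is on the floor beside the bed frame on its −x side. The gap between the open box and the bed frame is 260 mm.

The open box's nearest face is 260 mm from the bed frame's −x face.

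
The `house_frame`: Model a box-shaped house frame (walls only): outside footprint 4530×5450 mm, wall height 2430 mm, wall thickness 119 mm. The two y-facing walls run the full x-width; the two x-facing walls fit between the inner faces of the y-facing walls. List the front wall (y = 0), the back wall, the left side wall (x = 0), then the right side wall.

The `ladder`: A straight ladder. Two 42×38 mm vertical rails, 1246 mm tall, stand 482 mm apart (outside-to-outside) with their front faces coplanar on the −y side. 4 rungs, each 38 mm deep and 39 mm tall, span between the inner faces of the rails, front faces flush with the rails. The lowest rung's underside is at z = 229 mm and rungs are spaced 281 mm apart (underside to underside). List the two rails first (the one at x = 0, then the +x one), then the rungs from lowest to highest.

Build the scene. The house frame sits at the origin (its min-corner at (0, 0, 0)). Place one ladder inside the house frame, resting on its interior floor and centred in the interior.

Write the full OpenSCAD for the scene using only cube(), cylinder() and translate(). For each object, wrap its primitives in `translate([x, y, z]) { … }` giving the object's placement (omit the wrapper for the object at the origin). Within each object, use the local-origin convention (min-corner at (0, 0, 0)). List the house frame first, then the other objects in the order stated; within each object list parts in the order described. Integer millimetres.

cube([4530, 119, 2430]);
translate([0, 5331, 0]) cube([4530, 119, 2430]);
translate([0, 119, 0]) cube([119, 5212, 2430]);
translate([4411, 119, 0]) cube([119, 5212, 2430]);
translate([2024, 2706, 0]) {
  cube([42, 38, 1246]);
  translate([440, 0, 0]) cube([42, 38, 1246]);
  translate([42, 0, 229]) cube([398, 38, 39]);
  translate([42, 0, 510]) cube([398, 38, 39]);
  translate([42, 0, 791]) cube([398, 38, 39]);
  translate([42, 0, 1072]) cube([398, 38, 39]);
}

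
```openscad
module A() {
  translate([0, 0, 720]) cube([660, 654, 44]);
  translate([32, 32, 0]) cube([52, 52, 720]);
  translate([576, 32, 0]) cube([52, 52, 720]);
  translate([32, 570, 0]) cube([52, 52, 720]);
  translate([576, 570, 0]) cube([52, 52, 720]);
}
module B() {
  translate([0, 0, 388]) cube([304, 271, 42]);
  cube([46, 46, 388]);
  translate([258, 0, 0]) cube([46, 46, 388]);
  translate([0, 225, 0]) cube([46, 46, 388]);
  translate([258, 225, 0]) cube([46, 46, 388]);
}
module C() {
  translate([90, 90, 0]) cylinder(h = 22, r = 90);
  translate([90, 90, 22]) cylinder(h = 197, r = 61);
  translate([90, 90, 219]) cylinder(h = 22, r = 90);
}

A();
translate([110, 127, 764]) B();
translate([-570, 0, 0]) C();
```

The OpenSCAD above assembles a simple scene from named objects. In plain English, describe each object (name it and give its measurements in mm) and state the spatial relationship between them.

A is a table: top 660 mm (x) × 654 mm (y), 44 mm thick, upper face at z = 764 mm, on four 52×52 mm square legs, each inset 32 mm from the nearest pair of top edges, running from z = 0 to the bottom of the top.

B is a four-legged stool. The seat is 304×271 mm, 42 mm thick, top at z = 430 mm. It stands on four square legs, each 46×46 mm in cross-section, from z = 0 to the seat underside, each flush with a corner of the seat.

C is a spool: two coaxial disc flanges of radius 90 mm and thickness 22 mm, joined by a core cylinder of radius 61 mm and height 197 mm. The lower flange rests on z = 0 and the three cylinders share a vertical axis.

The stool is on top of the table. The spool is on the floor beside the table on its −x side.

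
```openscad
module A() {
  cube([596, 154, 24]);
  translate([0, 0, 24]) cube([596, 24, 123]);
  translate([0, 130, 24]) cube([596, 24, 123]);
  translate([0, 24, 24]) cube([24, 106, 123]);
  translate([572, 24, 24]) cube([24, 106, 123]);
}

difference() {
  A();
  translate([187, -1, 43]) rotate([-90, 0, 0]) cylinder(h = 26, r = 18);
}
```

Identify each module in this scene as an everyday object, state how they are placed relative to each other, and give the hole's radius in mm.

A is an open box. The open box has a circular hole through its front wall. The hole's radius is 18 mm.

The subtracted cylinder has r = 18 mm.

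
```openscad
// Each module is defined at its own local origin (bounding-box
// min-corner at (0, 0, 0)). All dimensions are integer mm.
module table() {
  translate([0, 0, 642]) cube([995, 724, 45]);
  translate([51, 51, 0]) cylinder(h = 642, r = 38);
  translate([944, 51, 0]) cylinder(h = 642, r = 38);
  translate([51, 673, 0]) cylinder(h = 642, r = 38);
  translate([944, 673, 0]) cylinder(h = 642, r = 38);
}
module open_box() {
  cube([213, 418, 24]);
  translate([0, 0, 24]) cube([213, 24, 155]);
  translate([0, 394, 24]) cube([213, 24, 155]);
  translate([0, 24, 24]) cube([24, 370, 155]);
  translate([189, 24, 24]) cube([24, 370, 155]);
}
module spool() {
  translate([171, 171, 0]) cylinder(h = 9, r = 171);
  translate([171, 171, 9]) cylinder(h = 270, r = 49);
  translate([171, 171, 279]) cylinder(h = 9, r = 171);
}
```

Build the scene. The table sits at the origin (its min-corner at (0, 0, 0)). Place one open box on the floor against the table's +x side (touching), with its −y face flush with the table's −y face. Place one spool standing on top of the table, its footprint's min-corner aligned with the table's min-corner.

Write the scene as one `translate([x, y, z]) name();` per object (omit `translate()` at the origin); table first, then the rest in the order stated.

table();
translate([995, 0, 0]) open_box();
translate([0, 0, 687]) spool();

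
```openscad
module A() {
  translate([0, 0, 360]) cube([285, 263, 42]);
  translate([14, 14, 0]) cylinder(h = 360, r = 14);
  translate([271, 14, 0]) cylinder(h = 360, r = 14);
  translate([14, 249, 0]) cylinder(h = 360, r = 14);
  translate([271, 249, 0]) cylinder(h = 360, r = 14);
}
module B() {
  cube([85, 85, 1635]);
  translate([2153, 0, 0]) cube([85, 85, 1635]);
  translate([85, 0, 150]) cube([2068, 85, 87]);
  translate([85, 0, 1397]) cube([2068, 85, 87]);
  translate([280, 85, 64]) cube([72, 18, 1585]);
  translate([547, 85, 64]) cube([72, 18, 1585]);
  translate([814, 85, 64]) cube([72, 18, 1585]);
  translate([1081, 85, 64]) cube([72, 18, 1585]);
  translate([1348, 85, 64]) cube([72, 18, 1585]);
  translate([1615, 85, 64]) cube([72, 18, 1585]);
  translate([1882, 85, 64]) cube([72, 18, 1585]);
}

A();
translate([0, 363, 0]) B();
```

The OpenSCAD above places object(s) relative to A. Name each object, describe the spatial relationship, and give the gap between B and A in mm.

The fence section's nearest face is 100 mm from the stool's +y face.

A is a stool. B is a fence section. The fence section is on the floor beside the stool on its +y side. The gap between the fence section and the stool is 100 mm.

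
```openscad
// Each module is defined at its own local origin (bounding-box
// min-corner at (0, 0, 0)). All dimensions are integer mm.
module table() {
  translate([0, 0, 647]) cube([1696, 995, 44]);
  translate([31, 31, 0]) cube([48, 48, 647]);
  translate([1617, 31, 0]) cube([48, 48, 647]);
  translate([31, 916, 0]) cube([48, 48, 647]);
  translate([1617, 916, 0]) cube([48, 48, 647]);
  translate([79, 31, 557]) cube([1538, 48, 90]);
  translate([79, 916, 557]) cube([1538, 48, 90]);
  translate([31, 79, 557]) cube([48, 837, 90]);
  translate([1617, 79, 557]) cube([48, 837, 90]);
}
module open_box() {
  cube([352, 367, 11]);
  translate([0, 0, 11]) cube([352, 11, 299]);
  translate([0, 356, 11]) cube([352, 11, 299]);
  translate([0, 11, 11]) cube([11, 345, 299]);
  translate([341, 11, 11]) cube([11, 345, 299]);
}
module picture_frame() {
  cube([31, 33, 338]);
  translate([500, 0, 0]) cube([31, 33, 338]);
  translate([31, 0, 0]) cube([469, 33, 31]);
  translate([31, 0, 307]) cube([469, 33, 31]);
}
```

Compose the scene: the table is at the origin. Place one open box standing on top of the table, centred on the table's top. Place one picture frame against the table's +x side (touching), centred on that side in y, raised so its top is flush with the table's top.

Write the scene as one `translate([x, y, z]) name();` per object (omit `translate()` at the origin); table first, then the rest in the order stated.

table();
translate([672, 314, 691]) open_box();
translate([1696, 481, 353]) picture_frame();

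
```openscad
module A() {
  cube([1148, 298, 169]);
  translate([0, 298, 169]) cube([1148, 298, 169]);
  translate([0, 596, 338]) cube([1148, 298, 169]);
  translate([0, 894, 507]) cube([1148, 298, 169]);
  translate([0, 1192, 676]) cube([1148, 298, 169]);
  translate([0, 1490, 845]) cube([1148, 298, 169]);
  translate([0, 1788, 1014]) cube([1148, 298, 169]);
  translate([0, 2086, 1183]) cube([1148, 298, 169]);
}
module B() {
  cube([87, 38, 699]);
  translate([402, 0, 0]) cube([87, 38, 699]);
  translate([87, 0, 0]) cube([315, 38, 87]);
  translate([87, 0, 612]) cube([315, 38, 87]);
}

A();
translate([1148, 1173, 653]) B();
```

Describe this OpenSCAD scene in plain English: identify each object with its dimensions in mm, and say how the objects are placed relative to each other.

A is a run of 8 identical solid stair steps. Each tread is 1148×298 mm and each step block is 169 mm high. Step 1 rests on the floor; step k is offset from step 1 by (k−1)×298 mm in y and (k−1)×169 mm in z.

B is a rectangular picture frame lying in the x–z plane (depth along y). The opening is 315 mm wide (x) by 525 mm tall (z), surrounded by a border 87 mm wide on all four sides. The frame is 38 mm deep and is made of two full-height vertical stiles with two horizontal rails fitted between them.

The picture frame is beside the staircase with their tops flush at z = 1352.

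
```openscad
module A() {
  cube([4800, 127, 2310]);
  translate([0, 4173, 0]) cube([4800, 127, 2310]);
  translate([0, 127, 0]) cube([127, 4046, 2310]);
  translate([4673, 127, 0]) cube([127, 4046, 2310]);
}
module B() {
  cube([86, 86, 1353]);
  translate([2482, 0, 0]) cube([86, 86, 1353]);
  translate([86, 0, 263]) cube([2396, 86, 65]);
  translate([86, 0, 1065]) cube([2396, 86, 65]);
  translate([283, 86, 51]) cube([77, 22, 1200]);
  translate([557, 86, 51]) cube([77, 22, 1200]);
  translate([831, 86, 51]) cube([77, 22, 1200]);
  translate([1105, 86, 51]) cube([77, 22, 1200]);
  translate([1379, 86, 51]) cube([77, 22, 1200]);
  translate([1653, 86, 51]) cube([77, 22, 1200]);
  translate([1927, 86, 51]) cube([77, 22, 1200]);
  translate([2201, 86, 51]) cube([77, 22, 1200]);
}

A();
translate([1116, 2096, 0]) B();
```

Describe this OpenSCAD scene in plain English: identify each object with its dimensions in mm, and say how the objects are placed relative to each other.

A is a box-shaped house frame (walls only): outside footprint 4800×4300 mm, wall height 2310 mm, wall thickness 127 mm. The two y-facing walls run the full x-width; the two x-facing walls fit between the inner faces of the y-facing walls.

B is a fence section. Two 86×86 mm posts, 1353 mm tall, stand on the floor with a clear span of 2396 mm between their inner faces. Two horizontal rails of 86×65 mm section span the gap between the posts with their undersides at z = 263 mm and z = 1065 mm, flush with the posts' −y face. 8 pickets, each 77 mm wide, 22 mm thick and 1200 mm tall, are fixed to the +y face of the rails with their bottoms at z = 51 mm, evenly spaced across the span with equal gaps (rounded down to the nearest mm) at the −x end and between each pair — any rounding remainder accumulates at the +x end.

The fence section sits inside the house frame, centred.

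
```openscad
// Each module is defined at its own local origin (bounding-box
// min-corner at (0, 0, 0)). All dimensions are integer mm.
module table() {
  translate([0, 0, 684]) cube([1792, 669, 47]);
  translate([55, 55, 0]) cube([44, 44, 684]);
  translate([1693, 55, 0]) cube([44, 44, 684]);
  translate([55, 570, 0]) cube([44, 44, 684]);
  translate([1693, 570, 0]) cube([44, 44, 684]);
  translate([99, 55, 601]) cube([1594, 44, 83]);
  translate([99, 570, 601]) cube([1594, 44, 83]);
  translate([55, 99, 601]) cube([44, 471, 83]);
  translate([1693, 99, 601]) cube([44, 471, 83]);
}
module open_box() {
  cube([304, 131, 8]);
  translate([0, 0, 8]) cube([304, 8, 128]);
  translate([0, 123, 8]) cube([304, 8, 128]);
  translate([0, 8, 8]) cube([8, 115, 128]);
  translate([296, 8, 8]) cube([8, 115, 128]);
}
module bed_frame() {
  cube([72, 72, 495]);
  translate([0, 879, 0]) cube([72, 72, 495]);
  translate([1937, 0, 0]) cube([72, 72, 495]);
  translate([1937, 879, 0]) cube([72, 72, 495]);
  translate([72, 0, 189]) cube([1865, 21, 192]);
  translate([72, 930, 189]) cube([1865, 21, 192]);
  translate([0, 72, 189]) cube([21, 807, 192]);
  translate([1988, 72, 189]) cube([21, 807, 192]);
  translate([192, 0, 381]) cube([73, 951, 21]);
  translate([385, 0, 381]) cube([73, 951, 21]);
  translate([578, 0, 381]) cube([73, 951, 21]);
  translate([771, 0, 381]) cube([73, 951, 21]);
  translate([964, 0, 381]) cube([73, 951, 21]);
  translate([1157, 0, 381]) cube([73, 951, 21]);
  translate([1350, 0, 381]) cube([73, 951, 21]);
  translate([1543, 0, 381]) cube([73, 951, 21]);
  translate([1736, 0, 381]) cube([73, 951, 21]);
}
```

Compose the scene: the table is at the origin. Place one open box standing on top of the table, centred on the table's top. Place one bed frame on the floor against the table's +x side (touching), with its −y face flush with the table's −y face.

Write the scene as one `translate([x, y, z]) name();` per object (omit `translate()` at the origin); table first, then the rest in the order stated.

table();
translate([744, 269, 731]) open_box();
translate([1792, 0, 0]) bed_frame();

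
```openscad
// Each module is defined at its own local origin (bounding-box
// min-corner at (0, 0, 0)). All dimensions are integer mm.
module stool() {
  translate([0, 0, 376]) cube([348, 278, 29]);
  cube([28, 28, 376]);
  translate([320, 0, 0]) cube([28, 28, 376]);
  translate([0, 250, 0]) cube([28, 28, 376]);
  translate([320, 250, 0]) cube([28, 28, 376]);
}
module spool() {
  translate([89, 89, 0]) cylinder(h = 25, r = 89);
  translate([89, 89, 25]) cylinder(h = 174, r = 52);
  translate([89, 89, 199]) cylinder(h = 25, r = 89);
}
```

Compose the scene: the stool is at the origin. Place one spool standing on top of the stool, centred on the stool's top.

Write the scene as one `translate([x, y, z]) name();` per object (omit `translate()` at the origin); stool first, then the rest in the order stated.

stool();
translate([85, 50, 405]) spool();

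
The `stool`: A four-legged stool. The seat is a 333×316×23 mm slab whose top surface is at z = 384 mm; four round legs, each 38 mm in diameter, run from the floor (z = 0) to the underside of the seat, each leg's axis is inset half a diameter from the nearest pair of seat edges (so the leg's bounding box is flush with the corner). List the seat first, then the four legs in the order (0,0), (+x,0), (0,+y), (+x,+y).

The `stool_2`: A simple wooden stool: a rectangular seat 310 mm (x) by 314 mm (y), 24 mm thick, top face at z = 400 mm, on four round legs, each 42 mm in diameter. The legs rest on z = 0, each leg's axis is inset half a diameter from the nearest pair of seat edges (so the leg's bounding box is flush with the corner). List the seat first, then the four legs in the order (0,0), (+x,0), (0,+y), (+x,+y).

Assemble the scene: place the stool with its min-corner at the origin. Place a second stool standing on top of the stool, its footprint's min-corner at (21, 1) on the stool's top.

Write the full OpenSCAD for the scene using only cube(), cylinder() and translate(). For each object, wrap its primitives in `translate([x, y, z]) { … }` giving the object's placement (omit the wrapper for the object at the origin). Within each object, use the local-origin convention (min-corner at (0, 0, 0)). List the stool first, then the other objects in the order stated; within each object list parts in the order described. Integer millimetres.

translate([0, 0, 361]) cube([333, 316, 23]);
translate([19, 19, 0]) cylinder(h = 361, r = 19);
translate([314, 19, 0]) cylinder(h = 361, r = 19);
translate([19, 297, 0]) cylinder(h = 361, r = 19);
translate([314, 297, 0]) cylinder(h = 361, r = 19);
translate([21, 1, 384]) {
  translate([0, 0, 376]) cube([310, 314, 24]);
  translate([21, 21, 0]) cylinder(h = 376, r = 21);
  translate([289, 21, 0]) cylinder(h = 376, r = 21);
  translate([21, 293, 0]) cylinder(h = 376, r = 21);
  translate([289, 293, 0]) cylinder(h = 376, r = 21);
}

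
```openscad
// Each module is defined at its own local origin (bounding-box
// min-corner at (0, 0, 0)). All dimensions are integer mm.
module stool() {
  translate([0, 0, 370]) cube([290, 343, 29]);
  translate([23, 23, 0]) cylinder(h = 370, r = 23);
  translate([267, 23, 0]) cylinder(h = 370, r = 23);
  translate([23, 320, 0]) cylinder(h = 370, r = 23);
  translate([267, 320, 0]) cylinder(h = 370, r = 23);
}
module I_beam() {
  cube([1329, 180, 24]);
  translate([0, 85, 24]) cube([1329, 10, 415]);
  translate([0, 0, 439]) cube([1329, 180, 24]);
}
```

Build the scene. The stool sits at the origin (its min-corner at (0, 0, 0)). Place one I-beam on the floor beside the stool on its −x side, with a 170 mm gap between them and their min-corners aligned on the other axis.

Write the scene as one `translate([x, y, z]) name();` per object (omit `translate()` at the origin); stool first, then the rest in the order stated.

stool();
translate([-1499, 0, 0]) I_beam();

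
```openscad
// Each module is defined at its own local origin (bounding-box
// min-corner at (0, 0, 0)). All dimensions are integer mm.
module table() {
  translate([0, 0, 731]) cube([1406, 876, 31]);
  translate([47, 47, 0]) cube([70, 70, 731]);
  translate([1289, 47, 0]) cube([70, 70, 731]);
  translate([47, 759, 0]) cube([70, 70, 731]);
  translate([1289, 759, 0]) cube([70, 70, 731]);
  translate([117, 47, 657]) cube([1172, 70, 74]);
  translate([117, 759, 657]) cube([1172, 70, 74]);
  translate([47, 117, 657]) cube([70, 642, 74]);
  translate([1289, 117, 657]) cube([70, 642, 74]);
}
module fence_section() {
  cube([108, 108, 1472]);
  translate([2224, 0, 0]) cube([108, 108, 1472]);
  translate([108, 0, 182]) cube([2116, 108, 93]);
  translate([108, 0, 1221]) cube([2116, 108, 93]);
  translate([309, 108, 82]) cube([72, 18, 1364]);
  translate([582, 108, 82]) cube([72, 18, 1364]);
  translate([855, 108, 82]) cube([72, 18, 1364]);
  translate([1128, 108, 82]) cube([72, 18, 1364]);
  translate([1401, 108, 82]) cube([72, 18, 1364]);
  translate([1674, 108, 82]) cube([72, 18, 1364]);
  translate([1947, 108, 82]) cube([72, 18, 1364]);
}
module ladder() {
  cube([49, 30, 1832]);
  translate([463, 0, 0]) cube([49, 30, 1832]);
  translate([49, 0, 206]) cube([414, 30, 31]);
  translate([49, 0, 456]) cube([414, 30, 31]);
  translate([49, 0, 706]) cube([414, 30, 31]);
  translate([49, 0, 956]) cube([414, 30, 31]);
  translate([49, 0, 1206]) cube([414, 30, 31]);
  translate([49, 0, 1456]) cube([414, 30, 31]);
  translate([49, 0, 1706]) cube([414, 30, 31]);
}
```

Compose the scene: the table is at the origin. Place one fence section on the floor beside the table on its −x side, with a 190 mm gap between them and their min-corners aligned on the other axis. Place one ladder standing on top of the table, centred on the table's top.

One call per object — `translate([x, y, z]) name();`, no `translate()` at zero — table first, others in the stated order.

table();
translate([-2522, 0, 0]) fence_section();
translate([447, 423, 762]) ladder();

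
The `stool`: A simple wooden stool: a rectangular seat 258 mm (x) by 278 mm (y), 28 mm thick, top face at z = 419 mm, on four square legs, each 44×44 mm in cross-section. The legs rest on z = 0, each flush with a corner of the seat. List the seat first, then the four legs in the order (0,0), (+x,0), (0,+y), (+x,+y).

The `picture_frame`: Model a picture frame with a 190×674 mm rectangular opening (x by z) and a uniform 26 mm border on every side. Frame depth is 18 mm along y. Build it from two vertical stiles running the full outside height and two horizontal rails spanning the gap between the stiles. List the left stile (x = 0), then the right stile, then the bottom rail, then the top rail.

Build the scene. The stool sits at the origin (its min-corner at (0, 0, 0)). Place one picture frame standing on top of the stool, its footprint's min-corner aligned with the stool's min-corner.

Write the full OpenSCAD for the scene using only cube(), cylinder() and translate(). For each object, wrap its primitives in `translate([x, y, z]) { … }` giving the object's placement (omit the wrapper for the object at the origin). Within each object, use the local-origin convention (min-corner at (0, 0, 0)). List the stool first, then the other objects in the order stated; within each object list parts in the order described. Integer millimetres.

translate([0, 0, 391]) cube([258, 278, 28]);
cube([44, 44, 391]);
translate([214, 0, 0]) cube([44, 44, 391]);
translate([0, 234, 0]) cube([44, 44, 391]);
translate([214, 234, 0]) cube([44, 44, 391]);
translate([0, 0, 419]) {
  cube([26, 18, 726]);
  translate([216, 0, 0]) cube([26, 18, 726]);
  translate([26, 0, 0]) cube([190, 18, 26]);
  translate([26, 0, 700]) cube([190, 18, 26]);
}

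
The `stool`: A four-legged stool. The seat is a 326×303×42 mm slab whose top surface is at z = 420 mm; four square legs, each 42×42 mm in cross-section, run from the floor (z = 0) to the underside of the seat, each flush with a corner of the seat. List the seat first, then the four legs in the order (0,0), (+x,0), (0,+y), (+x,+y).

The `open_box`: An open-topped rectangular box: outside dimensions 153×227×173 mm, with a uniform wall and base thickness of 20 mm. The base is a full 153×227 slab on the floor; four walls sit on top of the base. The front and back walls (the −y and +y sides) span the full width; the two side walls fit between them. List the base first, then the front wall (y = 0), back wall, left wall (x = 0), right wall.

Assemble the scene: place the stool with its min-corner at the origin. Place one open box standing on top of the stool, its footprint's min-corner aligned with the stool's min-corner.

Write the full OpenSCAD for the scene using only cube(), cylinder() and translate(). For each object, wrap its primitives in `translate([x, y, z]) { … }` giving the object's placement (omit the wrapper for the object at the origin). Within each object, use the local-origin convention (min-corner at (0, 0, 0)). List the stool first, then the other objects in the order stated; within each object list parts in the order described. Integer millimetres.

translate([0, 0, 378]) cube([326, 303, 42]);
cube([42, 42, 378]);
translate([284, 0, 0]) cube([42, 42, 378]);
translate([0, 261, 0]) cube([42, 42, 378]);
translate([284, 261, 0]) cube([42, 42, 378]);
translate([0, 0, 420]) {
  cube([153, 227, 20]);
  translate([0, 0, 20]) cube([153, 20, 153]);
  translate([0, 207, 20]) cube([153, 20, 153]);
  translate([0, 20, 20]) cube([20, 187, 153]);
  translate([133, 20, 20]) cube([20, 187, 153]);
}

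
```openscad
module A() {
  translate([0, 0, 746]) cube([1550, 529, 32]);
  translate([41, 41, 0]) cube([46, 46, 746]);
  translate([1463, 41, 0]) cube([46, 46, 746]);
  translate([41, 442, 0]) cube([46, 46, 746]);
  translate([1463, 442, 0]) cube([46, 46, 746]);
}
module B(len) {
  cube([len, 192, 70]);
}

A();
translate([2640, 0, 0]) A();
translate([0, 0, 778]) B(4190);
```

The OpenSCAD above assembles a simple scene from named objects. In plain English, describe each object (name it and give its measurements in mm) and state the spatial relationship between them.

A is a rectangular dining table. The top is 1550×529×32 mm with its upper surface at z = 778 mm. It stands on four 46×46 mm square legs, each inset 41 mm from the nearest pair of top edges, running from the floor to the underside of the top.

B is a rectangular beam 4190 mm long (x), 192 mm deep (y), 70 mm thick (z).

The beam spans the tops of two tables placed 1090 mm apart, resting at z = 778 mm.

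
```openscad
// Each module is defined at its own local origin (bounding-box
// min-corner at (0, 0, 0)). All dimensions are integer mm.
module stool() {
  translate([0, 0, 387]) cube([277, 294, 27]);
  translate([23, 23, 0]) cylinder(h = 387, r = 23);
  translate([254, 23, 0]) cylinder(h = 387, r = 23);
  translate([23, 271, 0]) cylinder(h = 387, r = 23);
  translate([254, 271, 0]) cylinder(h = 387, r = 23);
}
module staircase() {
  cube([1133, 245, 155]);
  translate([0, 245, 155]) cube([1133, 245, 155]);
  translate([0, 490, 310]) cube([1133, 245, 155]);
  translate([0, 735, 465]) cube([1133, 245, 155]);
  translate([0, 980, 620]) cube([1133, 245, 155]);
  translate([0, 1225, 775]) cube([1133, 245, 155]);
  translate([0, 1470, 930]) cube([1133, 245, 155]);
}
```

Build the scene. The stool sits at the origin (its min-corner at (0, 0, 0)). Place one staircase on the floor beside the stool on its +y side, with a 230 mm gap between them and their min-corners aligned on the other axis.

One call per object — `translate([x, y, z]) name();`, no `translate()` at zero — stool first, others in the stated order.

stool();
translate([0, 524, 0]) staircase();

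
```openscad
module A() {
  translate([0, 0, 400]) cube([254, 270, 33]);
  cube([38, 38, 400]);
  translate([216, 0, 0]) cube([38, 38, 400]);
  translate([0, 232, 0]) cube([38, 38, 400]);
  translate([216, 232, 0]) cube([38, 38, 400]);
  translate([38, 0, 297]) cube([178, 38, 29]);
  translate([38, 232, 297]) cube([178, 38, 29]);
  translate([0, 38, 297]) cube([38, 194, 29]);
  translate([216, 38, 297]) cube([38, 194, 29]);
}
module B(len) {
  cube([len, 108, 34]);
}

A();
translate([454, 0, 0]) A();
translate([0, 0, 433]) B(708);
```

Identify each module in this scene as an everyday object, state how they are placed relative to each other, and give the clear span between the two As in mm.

Second stool starts at x = 454; first ends at x = 254; clear span = 454 − 254 = 200 mm.

A is a stool. B is a beam. A beam spans the tops of two stools. The clear span between the two stools is 200 mm.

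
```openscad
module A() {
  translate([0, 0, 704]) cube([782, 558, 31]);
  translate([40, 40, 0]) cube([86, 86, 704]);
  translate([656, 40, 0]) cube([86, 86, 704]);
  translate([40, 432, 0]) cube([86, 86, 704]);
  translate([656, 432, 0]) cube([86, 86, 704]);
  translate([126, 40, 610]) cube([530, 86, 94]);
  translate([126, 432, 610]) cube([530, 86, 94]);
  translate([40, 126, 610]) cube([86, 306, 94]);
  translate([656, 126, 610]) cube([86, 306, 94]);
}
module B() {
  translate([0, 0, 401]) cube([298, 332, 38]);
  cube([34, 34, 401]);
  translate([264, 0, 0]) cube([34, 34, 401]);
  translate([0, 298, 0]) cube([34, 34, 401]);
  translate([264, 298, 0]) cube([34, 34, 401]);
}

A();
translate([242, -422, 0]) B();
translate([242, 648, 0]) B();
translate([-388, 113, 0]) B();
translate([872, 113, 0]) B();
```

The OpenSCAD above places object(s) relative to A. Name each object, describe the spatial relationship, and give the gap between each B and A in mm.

Each stool's nearest face is 90 mm from the table's bounding box.

A is a table. B is a stool. Four stools sit around the table at the −y, +y, −x, +x sides. The gap between each stool and the table is 90 mm.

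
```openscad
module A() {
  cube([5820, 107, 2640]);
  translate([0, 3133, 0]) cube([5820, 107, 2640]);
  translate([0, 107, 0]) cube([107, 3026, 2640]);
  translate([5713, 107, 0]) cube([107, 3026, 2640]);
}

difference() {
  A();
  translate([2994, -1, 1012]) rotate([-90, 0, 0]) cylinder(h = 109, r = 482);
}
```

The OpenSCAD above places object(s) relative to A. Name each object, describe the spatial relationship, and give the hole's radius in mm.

The subtracted cylinder has r = 482 mm.

A is a house frame. The house frame has a circular hole through its front wall. The hole's radius is 482 mm.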